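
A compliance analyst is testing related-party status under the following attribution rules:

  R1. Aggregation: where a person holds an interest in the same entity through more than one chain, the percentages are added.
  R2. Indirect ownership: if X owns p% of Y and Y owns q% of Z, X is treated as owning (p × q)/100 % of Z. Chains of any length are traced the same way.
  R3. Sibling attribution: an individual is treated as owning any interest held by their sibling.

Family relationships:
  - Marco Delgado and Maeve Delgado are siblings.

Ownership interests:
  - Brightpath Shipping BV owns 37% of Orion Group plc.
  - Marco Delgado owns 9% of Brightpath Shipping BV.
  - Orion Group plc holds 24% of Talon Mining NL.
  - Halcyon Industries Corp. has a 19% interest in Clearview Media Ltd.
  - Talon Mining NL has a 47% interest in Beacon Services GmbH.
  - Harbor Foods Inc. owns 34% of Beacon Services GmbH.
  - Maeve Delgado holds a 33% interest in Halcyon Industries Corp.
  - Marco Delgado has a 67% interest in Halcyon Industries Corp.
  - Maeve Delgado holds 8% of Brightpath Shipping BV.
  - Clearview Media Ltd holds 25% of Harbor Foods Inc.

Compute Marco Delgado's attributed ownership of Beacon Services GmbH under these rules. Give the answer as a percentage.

By sibling attribution (R3), Marco Delgado is treated as also owning Maeve Delgado's interest in Halcyon Industries Corp, giving 67% + 33% = 100%.
By sibling attribution (R3), Marco Delgado is treated as also owning Maeve Delgado's interest in Brightpath Shipping BV, giving 9% + 8% = 17%.
Chain via Halcyon Industries Corp. → Clearview Media Ltd → Harbor Foods Inc. (R2): 100% × 19% × 25% × 34% = 1.615% of Beacon Services GmbH.
Chain via Brightpath Shipping BV → Orion Group plc → Talon Mining NL (R2): 17% × 37% × 24% × 47% = 0.709512% of Beacon Services GmbH.
Aggregating (R1): 1.615% + 0.709512% = 2.324512%.

2.324512%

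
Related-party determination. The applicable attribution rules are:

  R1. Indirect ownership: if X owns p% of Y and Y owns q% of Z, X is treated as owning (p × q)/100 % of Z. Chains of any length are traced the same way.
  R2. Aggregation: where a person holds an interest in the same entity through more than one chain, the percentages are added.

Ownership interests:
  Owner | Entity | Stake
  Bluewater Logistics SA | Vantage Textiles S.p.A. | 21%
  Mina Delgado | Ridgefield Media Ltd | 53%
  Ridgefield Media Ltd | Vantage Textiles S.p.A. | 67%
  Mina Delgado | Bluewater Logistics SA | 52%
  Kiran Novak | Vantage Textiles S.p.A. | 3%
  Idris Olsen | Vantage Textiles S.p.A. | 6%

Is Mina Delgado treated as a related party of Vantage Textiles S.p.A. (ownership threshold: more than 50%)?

No

Chain via Bluewater Logistics SA (R1): 52% × 21% = 10.92% of Vantage Textiles S.p.A.
Chain via Ridgefield Media Ltd (R1): 53% × 67% = 35.51% of Vantage Textiles S.p.A.
Aggregating (R2): 10.92% + 35.51% = 46.43%.
46.43% does not exceed the 50% threshold, so Mina is not a related party to Vantage Textiles S.p.A.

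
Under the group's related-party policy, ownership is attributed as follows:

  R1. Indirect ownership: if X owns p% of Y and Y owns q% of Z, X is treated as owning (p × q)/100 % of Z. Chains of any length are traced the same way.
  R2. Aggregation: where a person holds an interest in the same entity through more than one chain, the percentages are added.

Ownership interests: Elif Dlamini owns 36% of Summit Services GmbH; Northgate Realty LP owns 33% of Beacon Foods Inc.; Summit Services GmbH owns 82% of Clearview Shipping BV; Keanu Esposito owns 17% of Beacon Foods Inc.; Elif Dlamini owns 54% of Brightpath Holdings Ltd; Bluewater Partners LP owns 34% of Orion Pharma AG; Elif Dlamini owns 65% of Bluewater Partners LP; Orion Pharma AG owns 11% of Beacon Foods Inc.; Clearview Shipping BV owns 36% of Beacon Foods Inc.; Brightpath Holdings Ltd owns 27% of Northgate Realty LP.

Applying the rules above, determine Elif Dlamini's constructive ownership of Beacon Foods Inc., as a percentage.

17.8696%

Chain via Bluewater Partners LP → Orion Pharma AG (R1): 65% × 34% × 11% = 2.431% of Beacon Foods Inc.
Chain via Brightpath Holdings Ltd → Northgate Realty LP (R1): 54% × 27% × 33% = 4.8114% of Beacon Foods Inc.
Chain via Summit Services GmbH → Clearview Shipping BV (R1): 36% × 82% × 36% = 10.6272% of Beacon Foods Inc.
Aggregating (R2): 2.431% + 4.8114% + 10.6272% = 17.8696%.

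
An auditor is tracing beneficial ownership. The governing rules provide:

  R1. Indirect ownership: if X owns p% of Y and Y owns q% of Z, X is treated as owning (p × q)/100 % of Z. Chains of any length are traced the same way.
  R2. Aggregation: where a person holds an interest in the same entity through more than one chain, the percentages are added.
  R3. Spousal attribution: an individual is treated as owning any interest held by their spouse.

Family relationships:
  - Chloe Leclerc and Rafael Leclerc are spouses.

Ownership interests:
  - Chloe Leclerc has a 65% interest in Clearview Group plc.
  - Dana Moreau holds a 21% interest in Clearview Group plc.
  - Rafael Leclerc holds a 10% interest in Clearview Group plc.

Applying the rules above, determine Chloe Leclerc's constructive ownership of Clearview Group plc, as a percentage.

By spousal attribution (R3), Chloe Leclerc is treated as also owning Rafael Leclerc's interest in Clearview Group plc, giving 65% + 10% = 75%.
Direct interest in Clearview Group plc: 75%.

75%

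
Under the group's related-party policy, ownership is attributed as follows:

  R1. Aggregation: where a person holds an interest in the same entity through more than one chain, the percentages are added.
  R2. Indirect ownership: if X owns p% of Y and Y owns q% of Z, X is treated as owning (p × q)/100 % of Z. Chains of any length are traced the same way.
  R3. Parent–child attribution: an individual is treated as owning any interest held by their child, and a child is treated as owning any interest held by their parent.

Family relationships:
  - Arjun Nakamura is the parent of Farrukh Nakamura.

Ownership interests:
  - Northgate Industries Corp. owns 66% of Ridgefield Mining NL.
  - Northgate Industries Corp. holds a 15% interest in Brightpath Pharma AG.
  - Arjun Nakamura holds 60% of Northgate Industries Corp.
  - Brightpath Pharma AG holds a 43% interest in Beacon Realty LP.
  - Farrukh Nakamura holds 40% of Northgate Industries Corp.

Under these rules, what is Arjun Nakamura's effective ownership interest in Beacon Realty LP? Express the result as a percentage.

By parent–child attribution (R3), Arjun Nakamura is treated as also owning Farrukh Nakamura's interest in Northgate Industries Corp, giving 60% + 40% = 100%.
Chain via Northgate Industries Corp. → Brightpath Pharma AG (R2): 100% × 15% × 43% = 6.45% of Beacon Realty LP.

6.45%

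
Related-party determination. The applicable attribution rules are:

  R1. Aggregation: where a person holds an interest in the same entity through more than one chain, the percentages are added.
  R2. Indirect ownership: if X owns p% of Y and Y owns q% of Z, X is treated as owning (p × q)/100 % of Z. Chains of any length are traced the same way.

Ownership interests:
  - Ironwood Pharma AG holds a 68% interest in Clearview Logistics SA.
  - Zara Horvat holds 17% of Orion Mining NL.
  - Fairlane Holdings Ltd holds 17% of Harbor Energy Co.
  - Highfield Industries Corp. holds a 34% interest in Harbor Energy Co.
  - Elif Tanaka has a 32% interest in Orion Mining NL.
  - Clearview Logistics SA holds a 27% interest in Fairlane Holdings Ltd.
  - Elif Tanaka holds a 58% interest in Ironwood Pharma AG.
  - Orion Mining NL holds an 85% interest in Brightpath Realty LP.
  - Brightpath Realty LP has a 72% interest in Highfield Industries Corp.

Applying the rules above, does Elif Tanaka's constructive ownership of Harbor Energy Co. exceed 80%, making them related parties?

No

Chain via Orion Mining NL → Brightpath Realty LP → Highfield Industries Corp. (R2): 32% × 85% × 72% × 34% = 6.65856% of Harbor Energy Co.
Chain via Ironwood Pharma AG → Clearview Logistics SA → Fairlane Holdings Ltd (R2): 58% × 68% × 27% × 17% = 1.810296% of Harbor Energy Co.
Aggregating (R1): 6.65856% + 1.810296% = 8.468856%.
8.468856% does not exceed the 80% threshold, so Elif is not a related party to Harbor Energy Co.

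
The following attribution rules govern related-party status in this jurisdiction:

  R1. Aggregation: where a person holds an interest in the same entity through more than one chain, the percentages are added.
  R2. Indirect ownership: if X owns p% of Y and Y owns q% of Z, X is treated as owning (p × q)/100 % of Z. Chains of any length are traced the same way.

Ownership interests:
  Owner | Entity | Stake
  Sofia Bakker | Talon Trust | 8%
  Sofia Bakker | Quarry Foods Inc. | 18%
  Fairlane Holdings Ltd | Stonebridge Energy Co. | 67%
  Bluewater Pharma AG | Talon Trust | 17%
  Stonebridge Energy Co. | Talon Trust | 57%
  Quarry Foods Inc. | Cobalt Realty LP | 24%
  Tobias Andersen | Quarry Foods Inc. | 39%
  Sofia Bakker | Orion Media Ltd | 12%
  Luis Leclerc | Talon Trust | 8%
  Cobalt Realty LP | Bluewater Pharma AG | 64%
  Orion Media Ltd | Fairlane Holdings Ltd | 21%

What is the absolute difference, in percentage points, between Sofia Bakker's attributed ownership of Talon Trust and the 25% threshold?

15.567596

Chain via Quarry Foods Inc. → Cobalt Realty LP → Bluewater Pharma AG (R2): 18% × 24% × 64% × 17% = 0.470016% of Talon Trust.
Chain via Orion Media Ltd → Fairlane Holdings Ltd → Stonebridge Energy Co. (R2): 12% × 21% × 67% × 57% = 0.962388% of Talon Trust.
Direct interest in Talon Trust: 8%.
Aggregating (R1): 0.470016% + 0.962388% + 8% = 9.432404%.
9.432404% falls short of the 25% threshold by 15.567596 percentage points.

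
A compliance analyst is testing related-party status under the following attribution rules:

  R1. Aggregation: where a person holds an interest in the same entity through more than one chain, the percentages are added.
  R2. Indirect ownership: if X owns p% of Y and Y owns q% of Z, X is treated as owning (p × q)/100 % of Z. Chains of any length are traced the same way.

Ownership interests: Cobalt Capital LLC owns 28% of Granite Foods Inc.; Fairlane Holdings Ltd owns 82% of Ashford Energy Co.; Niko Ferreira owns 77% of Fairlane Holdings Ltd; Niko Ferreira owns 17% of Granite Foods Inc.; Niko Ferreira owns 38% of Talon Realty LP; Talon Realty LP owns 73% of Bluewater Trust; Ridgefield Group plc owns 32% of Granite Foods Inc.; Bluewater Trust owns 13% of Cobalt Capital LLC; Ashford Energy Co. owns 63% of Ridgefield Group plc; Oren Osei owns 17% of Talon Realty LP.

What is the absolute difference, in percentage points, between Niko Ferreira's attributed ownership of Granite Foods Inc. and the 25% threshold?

5.73876

Chain via Talon Realty LP → Bluewater Trust → Cobalt Capital LLC (R2): 38% × 73% × 13% × 28% = 1.009736% of Granite Foods Inc.
Chain via Fairlane Holdings Ltd → Ashford Energy Co. → Ridgefield Group plc (R2): 77% × 82% × 63% × 32% = 12.729024% of Granite Foods Inc.
Direct interest in Granite Foods Inc: 17%.
Aggregating (R1): 1.009736% + 12.729024% + 17% = 30.73876%.
30.73876% exceeds the 25% threshold by 5.73876 percentage points.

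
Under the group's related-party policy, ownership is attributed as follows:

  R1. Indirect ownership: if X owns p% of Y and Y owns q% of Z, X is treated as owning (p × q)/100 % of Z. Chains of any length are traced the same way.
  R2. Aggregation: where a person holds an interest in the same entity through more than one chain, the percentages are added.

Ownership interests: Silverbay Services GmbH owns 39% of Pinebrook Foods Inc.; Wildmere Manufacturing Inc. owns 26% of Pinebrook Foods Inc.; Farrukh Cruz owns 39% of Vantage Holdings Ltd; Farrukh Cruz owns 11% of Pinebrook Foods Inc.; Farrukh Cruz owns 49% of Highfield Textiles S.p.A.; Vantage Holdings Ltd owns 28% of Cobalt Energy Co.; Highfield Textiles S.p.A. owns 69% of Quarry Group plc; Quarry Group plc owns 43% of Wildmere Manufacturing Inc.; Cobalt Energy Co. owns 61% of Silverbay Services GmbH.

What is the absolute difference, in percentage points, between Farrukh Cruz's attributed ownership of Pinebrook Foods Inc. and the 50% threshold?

32.622174

Chain via Highfield Textiles S.p.A. → Quarry Group plc → Wildmere Manufacturing Inc. (R1): 49% × 69% × 43% × 26% = 3.779958% of Pinebrook Foods Inc.
Chain via Vantage Holdings Ltd → Cobalt Energy Co. → Silverbay Services GmbH (R1): 39% × 28% × 61% × 39% = 2.597868% of Pinebrook Foods Inc.
Direct interest in Pinebrook Foods Inc: 11%.
Aggregating (R2): 3.779958% + 2.597868% + 11% = 17.377826%.
17.377826% falls short of the 50% threshold by 32.622174 percentage points.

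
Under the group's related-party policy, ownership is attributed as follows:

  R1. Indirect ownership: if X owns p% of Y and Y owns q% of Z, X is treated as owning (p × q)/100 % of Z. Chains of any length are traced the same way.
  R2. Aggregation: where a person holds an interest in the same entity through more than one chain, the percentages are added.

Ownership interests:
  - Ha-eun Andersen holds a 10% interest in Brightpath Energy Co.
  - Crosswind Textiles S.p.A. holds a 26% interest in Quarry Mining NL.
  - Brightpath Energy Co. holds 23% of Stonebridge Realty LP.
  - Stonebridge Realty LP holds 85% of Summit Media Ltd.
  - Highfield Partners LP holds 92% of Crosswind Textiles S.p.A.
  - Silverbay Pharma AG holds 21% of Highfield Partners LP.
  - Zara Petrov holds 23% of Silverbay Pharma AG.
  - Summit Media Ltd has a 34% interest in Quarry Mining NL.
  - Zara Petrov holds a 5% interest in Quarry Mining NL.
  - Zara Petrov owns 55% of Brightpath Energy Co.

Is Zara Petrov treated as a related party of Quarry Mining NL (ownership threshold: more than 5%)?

Chain via Silverbay Pharma AG → Highfield Partners LP → Crosswind Textiles S.p.A. (R1): 23% × 21% × 92% × 26% = 1.155336% of Quarry Mining NL.
Chain via Brightpath Energy Co. → Stonebridge Realty LP → Summit Media Ltd (R1): 55% × 23% × 85% × 34% = 3.65585% of Quarry Mining NL.
Direct interest in Quarry Mining NL: 5%.
Aggregating (R2): 1.155336% + 3.65585% + 5% = 9.811186%.
9.811186% exceeds the 5% threshold, so Zara is a related party to Quarry Mining NL.

Yes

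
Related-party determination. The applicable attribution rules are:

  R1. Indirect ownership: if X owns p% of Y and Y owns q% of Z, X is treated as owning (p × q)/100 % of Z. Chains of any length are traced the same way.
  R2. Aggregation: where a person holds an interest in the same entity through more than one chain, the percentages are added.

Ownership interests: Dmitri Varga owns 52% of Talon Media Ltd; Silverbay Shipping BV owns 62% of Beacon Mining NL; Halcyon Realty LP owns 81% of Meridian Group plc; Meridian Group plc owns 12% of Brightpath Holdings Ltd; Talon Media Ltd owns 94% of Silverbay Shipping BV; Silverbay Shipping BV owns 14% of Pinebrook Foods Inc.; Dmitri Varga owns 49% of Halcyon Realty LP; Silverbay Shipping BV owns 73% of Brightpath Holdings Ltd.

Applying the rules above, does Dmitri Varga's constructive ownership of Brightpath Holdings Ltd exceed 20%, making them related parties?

Yes

Chain via Halcyon Realty LP → Meridian Group plc (R1): 49% × 81% × 12% = 4.7628% of Brightpath Holdings Ltd.
Chain via Talon Media Ltd → Silverbay Shipping BV (R1): 52% × 94% × 73% = 35.6824% of Brightpath Holdings Ltd.
Aggregating (R2): 4.7628% + 35.6824% = 40.4452%.
40.4452% exceeds the 20% threshold, so Dmitri is a related party to Brightpath Holdings Ltd.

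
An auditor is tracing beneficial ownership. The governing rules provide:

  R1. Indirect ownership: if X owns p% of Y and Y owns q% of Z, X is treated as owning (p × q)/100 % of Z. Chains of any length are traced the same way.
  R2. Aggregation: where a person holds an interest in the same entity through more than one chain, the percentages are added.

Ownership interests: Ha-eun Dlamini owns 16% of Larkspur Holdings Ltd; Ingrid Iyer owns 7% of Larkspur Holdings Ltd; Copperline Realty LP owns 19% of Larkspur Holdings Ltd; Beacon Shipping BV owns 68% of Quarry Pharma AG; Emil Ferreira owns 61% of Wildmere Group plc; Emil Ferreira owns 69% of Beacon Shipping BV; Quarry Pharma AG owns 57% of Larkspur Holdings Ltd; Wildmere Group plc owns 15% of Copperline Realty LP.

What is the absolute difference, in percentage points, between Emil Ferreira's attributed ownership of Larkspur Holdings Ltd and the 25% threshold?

Chain via Wildmere Group plc → Copperline Realty LP (R1): 61% × 15% × 19% = 1.7385% of Larkspur Holdings Ltd.
Chain via Beacon Shipping BV → Quarry Pharma AG (R1): 69% × 68% × 57% = 26.7444% of Larkspur Holdings Ltd.
Aggregating (R2): 1.7385% + 26.7444% = 28.4829%.
28.4829% exceeds the 25% threshold by 3.4829 percentage points.

3.4829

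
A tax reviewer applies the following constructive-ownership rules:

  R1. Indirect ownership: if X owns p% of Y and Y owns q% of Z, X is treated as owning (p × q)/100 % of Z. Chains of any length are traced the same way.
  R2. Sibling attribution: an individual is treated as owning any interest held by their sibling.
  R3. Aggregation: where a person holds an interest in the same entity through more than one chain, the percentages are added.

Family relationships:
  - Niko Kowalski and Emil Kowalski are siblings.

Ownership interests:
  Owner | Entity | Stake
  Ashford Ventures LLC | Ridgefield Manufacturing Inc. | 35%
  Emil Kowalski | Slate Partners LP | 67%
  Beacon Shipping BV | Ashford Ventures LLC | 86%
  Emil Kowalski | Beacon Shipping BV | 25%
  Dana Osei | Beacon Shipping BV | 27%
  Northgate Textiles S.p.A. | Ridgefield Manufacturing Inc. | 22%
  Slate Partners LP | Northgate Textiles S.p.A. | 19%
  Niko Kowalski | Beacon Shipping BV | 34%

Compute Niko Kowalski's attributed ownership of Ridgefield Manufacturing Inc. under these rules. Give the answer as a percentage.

20.5596%

By sibling attribution (R2), Niko Kowalski is treated as also owning Emil Kowalski's interest in Beacon Shipping BV, giving 34% + 25% = 59%.
By sibling attribution (R2), Niko Kowalski is treated as owning Emil Kowalski's 67% interest in Slate Partners LP.
Chain via Beacon Shipping BV → Ashford Ventures LLC (R1): 59% × 86% × 35% = 17.759% of Ridgefield Manufacturing Inc.
Chain via Slate Partners LP → Northgate Textiles S.p.A. (R1): 67% × 19% × 22% = 2.8006% of Ridgefield Manufacturing Inc.
Aggregating (R3): 17.759% + 2.8006% = 20.5596%.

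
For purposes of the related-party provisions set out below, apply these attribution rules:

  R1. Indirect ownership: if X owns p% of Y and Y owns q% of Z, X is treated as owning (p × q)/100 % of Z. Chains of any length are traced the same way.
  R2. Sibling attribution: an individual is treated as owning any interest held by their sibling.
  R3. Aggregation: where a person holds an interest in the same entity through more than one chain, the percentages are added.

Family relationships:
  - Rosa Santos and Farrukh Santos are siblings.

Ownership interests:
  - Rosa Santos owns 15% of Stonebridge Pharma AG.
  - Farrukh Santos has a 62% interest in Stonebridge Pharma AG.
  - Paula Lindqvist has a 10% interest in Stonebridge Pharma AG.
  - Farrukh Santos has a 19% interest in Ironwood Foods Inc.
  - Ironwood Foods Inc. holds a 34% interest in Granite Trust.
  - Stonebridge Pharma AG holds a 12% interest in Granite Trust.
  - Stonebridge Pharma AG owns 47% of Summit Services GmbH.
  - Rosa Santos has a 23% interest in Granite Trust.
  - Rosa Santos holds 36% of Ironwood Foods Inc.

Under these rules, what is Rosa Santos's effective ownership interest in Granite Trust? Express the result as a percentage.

50.94%

By sibling attribution (R2), Rosa Santos is treated as also owning Farrukh Santos's interest in Stonebridge Pharma AG, giving 15% + 62% = 77%.
By sibling attribution (R2), Rosa Santos is treated as also owning Farrukh Santos's interest in Ironwood Foods Inc, giving 36% + 19% = 55%.
Chain via Stonebridge Pharma AG (R1): 77% × 12% = 9.24% of Granite Trust.
Chain via Ironwood Foods Inc. (R1): 55% × 34% = 18.7% of Granite Trust.
Direct interest in Granite Trust: 23%.
Aggregating (R3): 9.24% + 18.7% + 23% = 50.94%.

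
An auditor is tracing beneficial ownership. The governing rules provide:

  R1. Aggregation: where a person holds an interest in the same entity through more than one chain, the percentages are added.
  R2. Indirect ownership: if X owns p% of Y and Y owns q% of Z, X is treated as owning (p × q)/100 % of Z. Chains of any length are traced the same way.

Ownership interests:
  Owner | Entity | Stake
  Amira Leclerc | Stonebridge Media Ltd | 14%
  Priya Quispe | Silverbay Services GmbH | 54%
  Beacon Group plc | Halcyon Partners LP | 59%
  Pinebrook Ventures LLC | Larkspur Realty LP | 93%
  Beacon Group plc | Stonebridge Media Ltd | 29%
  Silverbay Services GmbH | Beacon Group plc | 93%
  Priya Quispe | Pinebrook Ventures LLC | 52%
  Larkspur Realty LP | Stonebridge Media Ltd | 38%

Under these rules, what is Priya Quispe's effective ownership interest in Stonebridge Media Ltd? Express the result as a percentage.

Chain via Silverbay Services GmbH → Beacon Group plc (R2): 54% × 93% × 29% = 14.5638% of Stonebridge Media Ltd.
Chain via Pinebrook Ventures LLC → Larkspur Realty LP (R2): 52% × 93% × 38% = 18.3768% of Stonebridge Media Ltd.
Aggregating (R1): 14.5638% + 18.3768% = 32.9406%.

32.9406%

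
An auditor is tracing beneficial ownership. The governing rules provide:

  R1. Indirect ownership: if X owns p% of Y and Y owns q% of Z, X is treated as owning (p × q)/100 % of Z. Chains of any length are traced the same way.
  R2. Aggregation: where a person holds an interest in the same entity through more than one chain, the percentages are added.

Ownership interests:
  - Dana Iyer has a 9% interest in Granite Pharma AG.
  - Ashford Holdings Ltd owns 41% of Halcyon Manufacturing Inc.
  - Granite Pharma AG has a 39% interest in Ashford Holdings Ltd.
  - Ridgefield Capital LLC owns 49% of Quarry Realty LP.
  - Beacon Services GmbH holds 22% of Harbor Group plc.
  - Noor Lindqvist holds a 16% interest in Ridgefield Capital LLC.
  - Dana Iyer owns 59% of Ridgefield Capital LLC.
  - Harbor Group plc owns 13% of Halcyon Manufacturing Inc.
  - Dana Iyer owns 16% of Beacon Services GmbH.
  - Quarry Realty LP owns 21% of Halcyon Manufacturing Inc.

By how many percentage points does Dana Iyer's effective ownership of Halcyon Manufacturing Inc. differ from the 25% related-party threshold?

Chain via Ridgefield Capital LLC → Quarry Realty LP (R1): 59% × 49% × 21% = 6.0711% of Halcyon Manufacturing Inc.
Chain via Beacon Services GmbH → Harbor Group plc (R1): 16% × 22% × 13% = 0.4576% of Halcyon Manufacturing Inc.
Chain via Granite Pharma AG → Ashford Holdings Ltd (R1): 9% × 39% × 41% = 1.4391% of Halcyon Manufacturing Inc.
Aggregating (R2): 6.0711% + 0.4576% + 1.4391% = 7.9678%.
7.9678% falls short of the 25% threshold by 17.0322 percentage points.

17.0322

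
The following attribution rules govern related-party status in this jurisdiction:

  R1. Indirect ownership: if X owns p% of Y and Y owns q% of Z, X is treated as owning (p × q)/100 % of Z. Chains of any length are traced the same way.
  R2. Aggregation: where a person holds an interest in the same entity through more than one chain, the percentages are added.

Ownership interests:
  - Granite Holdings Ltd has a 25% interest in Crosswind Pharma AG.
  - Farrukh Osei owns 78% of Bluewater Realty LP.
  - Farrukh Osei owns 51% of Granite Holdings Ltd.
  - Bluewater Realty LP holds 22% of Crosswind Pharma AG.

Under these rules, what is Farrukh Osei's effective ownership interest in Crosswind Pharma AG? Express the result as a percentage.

Chain via Granite Holdings Ltd (R1): 51% × 25% = 12.75% of Crosswind Pharma AG.
Chain via Bluewater Realty LP (R1): 78% × 22% = 17.16% of Crosswind Pharma AG.
Aggregating (R2): 12.75% + 17.16% = 29.91%.

29.91%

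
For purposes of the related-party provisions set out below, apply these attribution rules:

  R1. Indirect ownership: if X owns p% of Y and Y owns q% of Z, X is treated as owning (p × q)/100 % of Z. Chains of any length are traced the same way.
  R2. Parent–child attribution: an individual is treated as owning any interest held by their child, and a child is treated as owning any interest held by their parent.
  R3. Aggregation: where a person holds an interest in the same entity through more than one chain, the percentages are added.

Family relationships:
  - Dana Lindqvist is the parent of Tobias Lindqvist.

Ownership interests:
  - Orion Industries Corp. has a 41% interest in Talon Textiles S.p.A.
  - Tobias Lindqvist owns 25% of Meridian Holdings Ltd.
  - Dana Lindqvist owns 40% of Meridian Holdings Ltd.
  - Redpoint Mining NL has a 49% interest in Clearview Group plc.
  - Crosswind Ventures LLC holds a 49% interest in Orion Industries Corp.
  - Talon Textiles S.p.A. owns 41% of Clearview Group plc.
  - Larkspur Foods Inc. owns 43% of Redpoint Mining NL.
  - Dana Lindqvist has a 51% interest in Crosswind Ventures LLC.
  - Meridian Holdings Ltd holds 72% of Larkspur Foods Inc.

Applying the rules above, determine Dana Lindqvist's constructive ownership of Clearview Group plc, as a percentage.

14.061579%

By parent–child attribution (R2), Dana Lindqvist is treated as also owning Tobias Lindqvist's interest in Meridian Holdings Ltd, giving 40% + 25% = 65%.
Chain via Crosswind Ventures LLC → Orion Industries Corp. → Talon Textiles S.p.A. (R1): 51% × 49% × 41% × 41% = 4.200819% of Clearview Group plc.
Chain via Meridian Holdings Ltd → Larkspur Foods Inc. → Redpoint Mining NL (R1): 65% × 72% × 43% × 49% = 9.86076% of Clearview Group plc.
Aggregating (R3): 4.200819% + 9.86076% = 14.061579%.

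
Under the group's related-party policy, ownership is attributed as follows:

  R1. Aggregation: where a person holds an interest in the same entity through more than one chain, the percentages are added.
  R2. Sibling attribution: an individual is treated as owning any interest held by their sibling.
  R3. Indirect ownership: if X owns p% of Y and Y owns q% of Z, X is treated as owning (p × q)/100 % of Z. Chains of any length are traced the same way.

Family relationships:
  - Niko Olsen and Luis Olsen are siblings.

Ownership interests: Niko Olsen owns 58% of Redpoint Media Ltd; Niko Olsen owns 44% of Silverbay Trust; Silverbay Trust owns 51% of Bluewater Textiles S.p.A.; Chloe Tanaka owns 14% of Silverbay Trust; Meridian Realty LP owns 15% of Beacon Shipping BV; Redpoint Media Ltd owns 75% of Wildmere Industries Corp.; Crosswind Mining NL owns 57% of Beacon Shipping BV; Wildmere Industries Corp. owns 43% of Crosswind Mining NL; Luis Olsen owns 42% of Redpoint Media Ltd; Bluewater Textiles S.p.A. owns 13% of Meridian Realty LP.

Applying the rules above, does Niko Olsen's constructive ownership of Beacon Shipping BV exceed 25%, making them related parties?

By sibling attribution (R2), Niko Olsen is treated as also owning Luis Olsen's interest in Redpoint Media Ltd, giving 58% + 42% = 100%.
Chain via Redpoint Media Ltd → Wildmere Industries Corp. → Crosswind Mining NL (R3): 100% × 75% × 43% × 57% = 18.3825% of Beacon Shipping BV.
Chain via Silverbay Trust → Bluewater Textiles S.p.A. → Meridian Realty LP (R3): 44% × 51% × 13% × 15% = 0.43758% of Beacon Shipping BV.
Aggregating (R1): 18.3825% + 0.43758% = 18.82008%.
18.82008% does not exceed the 25% threshold, so Niko is not a related party to Beacon Shipping BV.

No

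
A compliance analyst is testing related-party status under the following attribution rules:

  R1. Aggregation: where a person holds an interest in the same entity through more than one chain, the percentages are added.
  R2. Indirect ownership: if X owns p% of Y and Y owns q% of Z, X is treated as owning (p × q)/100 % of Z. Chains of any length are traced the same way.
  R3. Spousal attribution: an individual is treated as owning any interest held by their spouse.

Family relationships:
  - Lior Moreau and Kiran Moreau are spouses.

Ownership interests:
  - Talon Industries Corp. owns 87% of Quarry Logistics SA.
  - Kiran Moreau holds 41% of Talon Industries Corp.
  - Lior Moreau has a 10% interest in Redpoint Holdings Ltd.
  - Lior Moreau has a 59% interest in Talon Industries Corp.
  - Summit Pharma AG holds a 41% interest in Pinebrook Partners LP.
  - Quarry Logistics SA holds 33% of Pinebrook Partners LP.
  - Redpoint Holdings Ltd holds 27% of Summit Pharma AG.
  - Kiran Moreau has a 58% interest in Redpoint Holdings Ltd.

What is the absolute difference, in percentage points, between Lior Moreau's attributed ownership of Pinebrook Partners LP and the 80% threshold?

By spousal attribution (R3), Lior Moreau is treated as also owning Kiran Moreau's interest in Redpoint Holdings Ltd, giving 10% + 58% = 68%.
By spousal attribution (R3), Lior Moreau is treated as also owning Kiran Moreau's interest in Talon Industries Corp, giving 59% + 41% = 100%.
Chain via Redpoint Holdings Ltd → Summit Pharma AG (R2): 68% × 27% × 41% = 7.5276% of Pinebrook Partners LP.
Chain via Talon Industries Corp. → Quarry Logistics SA (R2): 100% × 87% × 33% = 28.71% of Pinebrook Partners LP.
Aggregating (R1): 7.5276% + 28.71% = 36.2376%.
36.2376% falls short of the 80% threshold by 43.7624 percentage points.

43.7624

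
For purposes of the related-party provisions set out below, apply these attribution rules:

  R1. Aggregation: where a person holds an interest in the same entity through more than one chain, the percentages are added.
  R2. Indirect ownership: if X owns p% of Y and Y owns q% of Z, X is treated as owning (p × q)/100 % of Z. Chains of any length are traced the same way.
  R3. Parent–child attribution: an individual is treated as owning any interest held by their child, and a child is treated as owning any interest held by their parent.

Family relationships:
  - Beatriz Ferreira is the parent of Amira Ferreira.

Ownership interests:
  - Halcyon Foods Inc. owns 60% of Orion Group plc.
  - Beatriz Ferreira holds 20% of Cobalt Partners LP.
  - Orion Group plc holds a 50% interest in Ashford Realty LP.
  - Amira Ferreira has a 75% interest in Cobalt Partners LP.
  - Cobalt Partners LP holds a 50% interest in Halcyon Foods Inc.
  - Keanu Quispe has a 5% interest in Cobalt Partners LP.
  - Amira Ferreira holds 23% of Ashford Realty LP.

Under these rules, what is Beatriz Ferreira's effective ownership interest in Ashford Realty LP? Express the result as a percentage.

37.25%

By parent–child attribution (R3), Beatriz Ferreira is treated as also owning Amira Ferreira's interest in Cobalt Partners LP, giving 20% + 75% = 95%.
By parent–child attribution (R3), Beatriz Ferreira is treated as owning Amira Ferreira's 23% interest in Ashford Realty LP.
Chain via Cobalt Partners LP → Halcyon Foods Inc. → Orion Group plc (R2): 95% × 50% × 60% × 50% = 14.25% of Ashford Realty LP.
Direct interest in Ashford Realty LP: 23%.
Aggregating (R1): 14.25% + 23% = 37.25%.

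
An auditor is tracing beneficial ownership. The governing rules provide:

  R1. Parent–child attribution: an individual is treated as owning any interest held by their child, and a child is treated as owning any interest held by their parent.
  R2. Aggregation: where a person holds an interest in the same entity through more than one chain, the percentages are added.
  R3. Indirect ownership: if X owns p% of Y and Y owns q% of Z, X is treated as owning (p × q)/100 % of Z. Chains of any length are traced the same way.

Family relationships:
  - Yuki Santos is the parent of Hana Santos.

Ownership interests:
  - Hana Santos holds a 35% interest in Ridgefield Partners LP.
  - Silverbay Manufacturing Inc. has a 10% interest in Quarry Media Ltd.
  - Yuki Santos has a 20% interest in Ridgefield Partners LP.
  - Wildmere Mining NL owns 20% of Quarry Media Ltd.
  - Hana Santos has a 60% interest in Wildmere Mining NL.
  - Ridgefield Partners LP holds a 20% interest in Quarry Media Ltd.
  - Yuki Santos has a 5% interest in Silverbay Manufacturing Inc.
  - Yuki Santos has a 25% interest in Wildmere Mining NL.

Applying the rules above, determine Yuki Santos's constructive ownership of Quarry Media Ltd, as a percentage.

28.5%

By parent–child attribution (R1), Yuki Santos is treated as also owning Hana Santos's interest in Ridgefield Partners LP, giving 20% + 35% = 55%.
By parent–child attribution (R1), Yuki Santos is treated as also owning Hana Santos's interest in Wildmere Mining NL, giving 25% + 60% = 85%.
Chain via Ridgefield Partners LP (R3): 55% × 20% = 11% of Quarry Media Ltd.
Chain via Wildmere Mining NL (R3): 85% × 20% = 17% of Quarry Media Ltd.
Chain via Silverbay Manufacturing Inc. (R3): 5% × 10% = 0.5% of Quarry Media Ltd.
Aggregating (R2): 11% + 17% + 0.5% = 28.5%.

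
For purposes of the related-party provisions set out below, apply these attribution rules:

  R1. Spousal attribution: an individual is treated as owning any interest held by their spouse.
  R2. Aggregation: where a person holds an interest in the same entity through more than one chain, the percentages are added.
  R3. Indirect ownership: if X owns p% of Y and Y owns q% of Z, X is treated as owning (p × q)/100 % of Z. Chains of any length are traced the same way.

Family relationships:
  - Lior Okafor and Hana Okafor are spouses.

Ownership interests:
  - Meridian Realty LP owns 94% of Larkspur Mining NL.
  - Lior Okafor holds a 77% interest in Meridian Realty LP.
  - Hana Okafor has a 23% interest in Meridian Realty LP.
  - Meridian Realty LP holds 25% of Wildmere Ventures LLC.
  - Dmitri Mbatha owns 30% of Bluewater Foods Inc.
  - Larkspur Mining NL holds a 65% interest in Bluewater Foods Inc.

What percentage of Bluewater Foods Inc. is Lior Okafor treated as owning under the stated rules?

61.1%

By spousal attribution (R1), Lior Okafor is treated as also owning Hana Okafor's interest in Meridian Realty LP, giving 77% + 23% = 100%.
Chain via Meridian Realty LP → Larkspur Mining NL (R3): 100% × 94% × 65% = 61.1% of Bluewater Foods Inc.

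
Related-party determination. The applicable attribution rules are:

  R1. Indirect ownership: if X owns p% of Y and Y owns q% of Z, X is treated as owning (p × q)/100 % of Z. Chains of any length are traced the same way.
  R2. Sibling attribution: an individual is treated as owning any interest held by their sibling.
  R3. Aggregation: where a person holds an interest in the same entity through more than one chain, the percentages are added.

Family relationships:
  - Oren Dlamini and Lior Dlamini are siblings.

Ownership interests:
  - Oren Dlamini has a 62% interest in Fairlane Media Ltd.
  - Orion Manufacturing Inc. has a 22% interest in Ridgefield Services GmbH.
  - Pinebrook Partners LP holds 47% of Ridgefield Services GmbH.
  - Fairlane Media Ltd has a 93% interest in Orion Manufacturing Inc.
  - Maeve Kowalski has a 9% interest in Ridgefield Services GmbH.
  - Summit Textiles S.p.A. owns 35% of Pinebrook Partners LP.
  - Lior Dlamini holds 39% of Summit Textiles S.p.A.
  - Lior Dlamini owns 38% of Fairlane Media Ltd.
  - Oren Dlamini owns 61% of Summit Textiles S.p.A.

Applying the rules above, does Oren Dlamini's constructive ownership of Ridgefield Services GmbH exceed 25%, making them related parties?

Yes

By sibling attribution (R2), Oren Dlamini is treated as also owning Lior Dlamini's interest in Summit Textiles S.p.A, giving 61% + 39% = 100%.
By sibling attribution (R2), Oren Dlamini is treated as also owning Lior Dlamini's interest in Fairlane Media Ltd, giving 62% + 38% = 100%.
Chain via Summit Textiles S.p.A. → Pinebrook Partners LP (R1): 100% × 35% × 47% = 16.45% of Ridgefield Services GmbH.
Chain via Fairlane Media Ltd → Orion Manufacturing Inc. (R1): 100% × 93% × 22% = 20.46% of Ridgefield Services GmbH.
Aggregating (R3): 16.45% + 20.46% = 36.91%.
36.91% exceeds the 25% threshold, so Oren is a related party to Ridgefield Services GmbH.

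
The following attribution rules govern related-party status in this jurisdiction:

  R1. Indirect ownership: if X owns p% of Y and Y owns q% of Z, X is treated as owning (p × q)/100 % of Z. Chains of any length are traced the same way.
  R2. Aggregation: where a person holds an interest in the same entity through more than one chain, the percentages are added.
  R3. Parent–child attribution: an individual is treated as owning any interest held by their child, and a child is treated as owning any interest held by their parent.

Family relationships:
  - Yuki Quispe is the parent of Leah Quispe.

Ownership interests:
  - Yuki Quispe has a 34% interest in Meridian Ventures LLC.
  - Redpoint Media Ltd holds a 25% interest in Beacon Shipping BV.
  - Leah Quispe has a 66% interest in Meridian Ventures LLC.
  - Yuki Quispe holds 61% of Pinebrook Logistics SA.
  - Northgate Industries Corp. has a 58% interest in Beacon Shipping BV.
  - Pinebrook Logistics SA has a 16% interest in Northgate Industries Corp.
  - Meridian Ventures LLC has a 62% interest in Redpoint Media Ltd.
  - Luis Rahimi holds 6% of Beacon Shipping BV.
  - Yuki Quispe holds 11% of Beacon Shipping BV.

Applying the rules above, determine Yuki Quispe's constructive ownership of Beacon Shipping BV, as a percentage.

32.1608%

By parent–child attribution (R3), Yuki Quispe is treated as also owning Leah Quispe's interest in Meridian Ventures LLC, giving 34% + 66% = 100%.
Chain via Pinebrook Logistics SA → Northgate Industries Corp. (R1): 61% × 16% × 58% = 5.6608% of Beacon Shipping BV.
Chain via Meridian Ventures LLC → Redpoint Media Ltd (R1): 100% × 62% × 25% = 15.5% of Beacon Shipping BV.
Direct interest in Beacon Shipping BV: 11%.
Aggregating (R2): 5.6608% + 15.5% + 11% = 32.1608%.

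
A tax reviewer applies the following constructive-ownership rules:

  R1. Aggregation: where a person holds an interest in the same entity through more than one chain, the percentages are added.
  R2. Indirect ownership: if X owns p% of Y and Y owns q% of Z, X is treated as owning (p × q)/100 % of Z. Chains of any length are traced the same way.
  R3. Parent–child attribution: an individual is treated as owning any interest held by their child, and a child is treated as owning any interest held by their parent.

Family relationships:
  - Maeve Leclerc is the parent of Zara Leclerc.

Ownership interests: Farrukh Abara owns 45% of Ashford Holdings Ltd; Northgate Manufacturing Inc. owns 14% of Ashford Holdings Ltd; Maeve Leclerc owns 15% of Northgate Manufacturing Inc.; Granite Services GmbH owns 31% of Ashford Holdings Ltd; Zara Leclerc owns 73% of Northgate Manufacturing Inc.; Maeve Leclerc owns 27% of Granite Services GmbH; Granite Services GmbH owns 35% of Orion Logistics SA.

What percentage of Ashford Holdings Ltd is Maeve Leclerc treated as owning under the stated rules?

20.69%

By parent–child attribution (R3), Maeve Leclerc is treated as also owning Zara Leclerc's interest in Northgate Manufacturing Inc, giving 15% + 73% = 88%.
Chain via Northgate Manufacturing Inc. (R2): 88% × 14% = 12.32% of Ashford Holdings Ltd.
Chain via Granite Services GmbH (R2): 27% × 31% = 8.37% of Ashford Holdings Ltd.
Aggregating (R1): 12.32% + 8.37% = 20.69%.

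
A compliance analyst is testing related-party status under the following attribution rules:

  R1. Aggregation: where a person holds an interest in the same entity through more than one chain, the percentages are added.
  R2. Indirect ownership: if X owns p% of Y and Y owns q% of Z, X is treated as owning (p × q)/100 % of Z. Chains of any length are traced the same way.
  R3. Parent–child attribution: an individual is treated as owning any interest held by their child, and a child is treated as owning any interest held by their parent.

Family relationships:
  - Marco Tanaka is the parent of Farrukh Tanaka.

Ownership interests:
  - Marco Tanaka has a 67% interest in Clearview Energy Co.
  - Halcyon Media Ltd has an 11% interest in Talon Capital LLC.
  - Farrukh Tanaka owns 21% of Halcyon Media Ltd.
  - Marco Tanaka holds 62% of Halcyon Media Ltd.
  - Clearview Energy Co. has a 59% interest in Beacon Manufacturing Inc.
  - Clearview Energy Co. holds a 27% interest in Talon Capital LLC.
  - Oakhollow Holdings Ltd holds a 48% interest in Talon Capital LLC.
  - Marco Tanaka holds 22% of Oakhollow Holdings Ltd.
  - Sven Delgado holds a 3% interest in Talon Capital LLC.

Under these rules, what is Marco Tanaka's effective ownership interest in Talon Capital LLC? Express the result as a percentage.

37.78%

By parent–child attribution (R3), Marco Tanaka is treated as also owning Farrukh Tanaka's interest in Halcyon Media Ltd, giving 62% + 21% = 83%.
Chain via Halcyon Media Ltd (R2): 83% × 11% = 9.13% of Talon Capital LLC.
Chain via Oakhollow Holdings Ltd (R2): 22% × 48% = 10.56% of Talon Capital LLC.
Chain via Clearview Energy Co. (R2): 67% × 27% = 18.09% of Talon Capital LLC.
Aggregating (R1): 9.13% + 10.56% + 18.09% = 37.78%.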